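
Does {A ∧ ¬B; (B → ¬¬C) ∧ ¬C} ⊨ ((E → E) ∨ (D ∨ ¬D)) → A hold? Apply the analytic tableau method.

Yes

Initial set: {T (A ∧ ¬B); T ((B → ¬¬C) ∧ ¬C); F (((E → E) ∨ (D ∨ ¬D)) → A)}.
T (A ∧ ¬B): α-rule — add T A, T ¬B.
T ((B → ¬¬C) ∧ ¬C): α-rule — add T (B → ¬¬C), T ¬C.
F (((E → E) ∨ (D ∨ ¬D)) → A): α-rule — add T ((E → E) ∨ (D ∨ ¬D)), F A.
× closes — contains both A and ¬A.
All 1 branch closes.
Every branch closed, so the premises entail the conclusion.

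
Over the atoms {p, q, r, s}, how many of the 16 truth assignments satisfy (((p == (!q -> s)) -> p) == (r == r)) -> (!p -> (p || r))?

13

Initial set: {((((p == (!q -> s)) -> p) == (r == r)) -> (!p -> (p || r)))}.
((((p == (!q -> s)) -> p) == (r == r)) -> (!p -> (p || r))): β-rule — branch into !(((p == (!q -> s)) -> p) == (r == r))  //  (!p -> (p || r)).
  branch 1 (add !(((p == (!q -> s)) -> p) == (r == r))):
    !(((p == (!q -> s)) -> p) == (r == r)): β-rule — branch into ((p == (!q -> s)) -> p), !(r == r)  //  !((p == (!q -> s)) -> p), (r == r).
      branch 1.1 (add ((p == (!q -> s)) -> p), !(r == r)):
        ((p == (!q -> s)) -> p): β-rule — branch into !(p == (!q -> s))  //  p.
          branch 1.1.1 (add !(p == (!q -> s))):
            !(r == r): β-rule — branch into r, !r  //  !r, r.
              branch 1.1.1.1 (add r, !r):
                × closes — contains both r and !r.
              branch 1.1.1.2 (add !r, r):
                × closes — contains both r and !r.
          branch 1.1.2 (add p):
            !(r == r): β-rule — branch into r, !r  //  !r, r.
              branch 1.1.2.1 (add r, !r):
                × closes — contains both r and !r.
              branch 1.1.2.2 (add !r, r):
                × closes — contains both r and !r.
      branch 1.2 (add !((p == (!q -> s)) -> p), (r == r)):
        !((p == (!q -> s)) -> p): α-rule — add (p == (!q -> s)), !p.
        (r == r): β-rule — branch into r, r  //  !r, !r.
          branch 1.2.1 (add r, r):
            (p == (!q -> s)): β-rule — branch into p, (!q -> s)  //  !p, !(!q -> s).
              branch 1.2.1.1 (add p, (!q -> s)):
                × closes — contains both p and !p.
              branch 1.2.1.2 (add !p, !(!q -> s)):
                !(!q -> s): α-rule — add !q, !s.
                ○ open, literals {p=false, q=false, r=true, s=false}.
          branch 1.2.2 (add !r, !r):
            (p == (!q -> s)): β-rule — branch into p, (!q -> s)  //  !p, !(!q -> s).
              branch 1.2.2.1 (add p, (!q -> s)):
                × closes — contains both p and !p.
              branch 1.2.2.2 (add !p, !(!q -> s)):
                !(!q -> s): α-rule — add !q, !s.
                ○ open, literals {p=false, q=false, r=false, s=false}.
  branch 2 (add (!p -> (p || r))):
    (!p -> (p || r)): β-rule — branch into !!p  //  (p || r).
      branch 2.1 (add !!p):
        ○ open, literals {p=true}.
      branch 2.2 (add (p || r)):
        (p || r): β-rule — branch into p  //  r.
          branch 2.2.1 (add p):
            ○ open, literals {p=true}.
          branch 2.2.2 (add r):
            ○ open, literals {r=true}.
6 branches closed, 5 open.
Each open branch fixes some atoms; the unmentioned ones are free. Counting distinct full assignments: branch {p=false, q=false, r=true, s=false} (none free) contributes 1 new; branch {p=false, q=false, r=false, s=false} (none free) contributes 1 new; branch {p=true} (q, r, s) contributes 8 new; branch {p=true} (q, r, s) contributes 0 new; branch {r=true} (p, q, s) contributes 3 new. Total: 13.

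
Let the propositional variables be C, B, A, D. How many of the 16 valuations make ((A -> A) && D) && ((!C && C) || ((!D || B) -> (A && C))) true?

5

Initial set: {T (((A -> A) && D) && ((!C && C) || ((!D || B) -> (A && C))))}.
T (((A -> A) && D) && ((!C && C) || ((!D || B) -> (A && C)))): α-rule — add T ((A -> A) && D), T ((!C && C) || ((!D || B) -> (A && C))).
T ((A -> A) && D): α-rule — add T (A -> A), T D.
T ((!C && C) || ((!D || B) -> (A && C))): β-rule — branch into T (!C && C)  //  T ((!D || B) -> (A && C)).
  branch 1 (add T (!C && C)):
    T (!C && C): α-rule — add T !C, T C.
    × closes — contains both C and !C.
  branch 2 (add T ((!D || B) -> (A && C))):
    T (A -> A): β-rule — branch into F A  //  T A.
      branch 2.1 (add F A):
        T ((!D || B) -> (A && C)): β-rule — branch into F (!D || B)  //  T (A && C).
          branch 2.1.1 (add F (!D || B)):
            F (!D || B): α-rule — add F !D, F B.
            ○ open, literals {A=F, B=F, D=T}.
          branch 2.1.2 (add T (A && C)):
            T (A && C): α-rule — add T A, T C.
            × closes — contains both A and !A.
      branch 2.2 (add T A):
        T ((!D || B) -> (A && C)): β-rule — branch into F (!D || B)  //  T (A && C).
          branch 2.2.1 (add F (!D || B)):
            F (!D || B): α-rule — add F !D, F B.
            ○ open, literals {A=T, B=F, D=T}.
          branch 2.2.2 (add T (A && C)):
            T (A && C): α-rule — add T A, T C.
            ○ open, literals {A=T, C=T, D=T}.
2 branches closed, 3 open.
Each open branch fixes some atoms; the unmentioned ones are free. Counting distinct full assignments: branch {A=F, B=F, D=T} (C) contributes 2 new; branch {A=T, B=F, D=T} (C) contributes 2 new; branch {A=T, C=T, D=T} (B) contributes 1 new. Total: 5.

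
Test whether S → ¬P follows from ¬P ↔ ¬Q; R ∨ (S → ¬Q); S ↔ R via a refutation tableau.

Initial set: {(¬P ↔ ¬Q); (R ∨ (S → ¬Q)); (S ↔ R); ¬(S → ¬P)}.
¬(S → ¬P): α-rule — add S, ¬¬P.
(¬P ↔ ¬Q): β-rule — branch into ¬P, ¬Q  //  ¬¬P, ¬¬Q.
  branch 1 (add ¬P, ¬Q):
    × closes — contains both P and ¬P.
  branch 2 (add ¬¬P, ¬¬Q):
    (R ∨ (S → ¬Q)): β-rule — branch into R  //  (S → ¬Q).
      branch 2.1 (add R):
        (S ↔ R): β-rule — branch into S, R  //  ¬S, ¬R.
          branch 2.1.1 (add S, R):
            ○ open, literals {P=T, Q=T, R=T, S=T}.
          branch 2.1.2 (add ¬S, ¬R):
            × closes — contains both S and ¬S.
      branch 2.2 (add (S → ¬Q)):
        (S ↔ R): β-rule — branch into S, R  //  ¬S, ¬R.
          branch 2.2.1 (add S, R):
            (S → ¬Q): β-rule — branch into ¬S  //  ¬Q.
              branch 2.2.1.1 (add ¬S):
                × closes — contains both S and ¬S.
              branch 2.2.1.2 (add ¬Q):
                × closes — contains both Q and ¬Q.
          branch 2.2.2 (add ¬S, ¬R):
            × closes — contains both S and ¬S.
5 branches closed, 1 open.
An open branch gives a countermodel: P=T, Q=T, R=T, S=T (unmentioned atoms arbitrary); the premises hold there but the conclusion fails.

No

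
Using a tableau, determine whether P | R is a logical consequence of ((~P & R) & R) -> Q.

No

Initial set: {(((~P & R) & R) -> Q); ~(P | R)}.
~(P | R): α-rule — add ~P, ~R.
(((~P & R) & R) -> Q): β-rule — branch into ~((~P & R) & R)  //  Q.
  branch 1 (add ~((~P & R) & R)):
    ~((~P & R) & R): β-rule — branch into ~(~P & R)  //  ~R.
      branch 1.1 (add ~(~P & R)):
        ~(~P & R): β-rule — branch into ~~P  //  ~R.
          branch 1.1.1 (add ~~P):
            × closes — contains both P and ~P.
          branch 1.1.2 (add ~R):
            ○ open, literals {P=F, R=F}.
      branch 1.2 (add ~R):
        ○ open, literals {P=F, R=F}.
  branch 2 (add Q):
    ○ open, literals {P=F, Q=T, R=F}.
1 branch closed, 3 open.
An open branch gives a countermodel: P=F, R=F (unmentioned atoms arbitrary); the premises hold there but the conclusion fails.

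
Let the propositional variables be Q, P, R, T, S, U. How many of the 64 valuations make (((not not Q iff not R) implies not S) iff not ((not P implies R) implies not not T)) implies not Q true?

Initial set: {T ((((not not Q iff not R) implies not S) iff not ((not P implies R) implies not not T)) implies not Q)}.
T ((((not not Q iff not R) implies not S) iff not ((not P implies R) implies not not T)) implies not Q): β-rule — branch into F (((not not Q iff not R) implies not S) iff not ((not P implies R) implies not not T))  //  T not Q.
  branch 1 (add F (((not not Q iff not R) implies not S) iff not ((not P implies R) implies not not T))):
    F (((not not Q iff not R) implies not S) iff not ((not P implies R) implies not not T)): β-rule — branch into T ((not not Q iff not R) implies not S), F not ((not P implies R) implies not not T)  //  F ((not not Q iff not R) implies not S), T not ((not P implies R) implies not not T).
      branch 1.1 (add T ((not not Q iff not R) implies not S), F not ((not P implies R) implies not not T)):
        T ((not not Q iff not R) implies not S): β-rule — branch into F (not not Q iff not R)  //  T not S.
          branch 1.1.1 (add F (not not Q iff not R)):
            F not ((not P implies R) implies not not T): β-rule — branch into F (not P implies R)  //  T not not T.
              branch 1.1.1.1 (add F (not P implies R)):
                F (not P implies R): α-rule — add T not P, F R.
                F (not not Q iff not R): β-rule — branch into T not not Q, F not R  //  F not not Q, T not R.
                  branch 1.1.1.1.1 (add T not not Q, F not R):
                    × closes — contains both R and not R.
                  branch 1.1.1.1.2 (add F not not Q, T not R):
                    F not not Q: drop double negation, giving F Q.
                    ○ open, literals {P=false, Q=false, R=false}.
              branch 1.1.1.2 (add T not not T):
                T not not T: drop double negation, giving T T.
                F (not not Q iff not R): β-rule — branch into T not not Q, F not R  //  F not not Q, T not R.
                  branch 1.1.1.2.1 (add T not not Q, F not R):
                    T not not Q: drop double negation, giving T Q.
                    ○ open, literals {Q=true, R=true, T=true}.
                  branch 1.1.1.2.2 (add F not not Q, T not R):
                    F not not Q: drop double negation, giving F Q.
                    ○ open, literals {Q=false, R=false, T=true}.
          branch 1.1.2 (add T not S):
            F not ((not P implies R) implies not not T): β-rule — branch into F (not P implies R)  //  T not not T.
              branch 1.1.2.1 (add F (not P implies R)):
                F (not P implies R): α-rule — add T not P, F R.
                ○ open, literals {P=false, R=false, S=false}.
              branch 1.1.2.2 (add T not not T):
                T not not T: drop double negation, giving T T.
                ○ open, literals {S=false, T=true}.
      branch 1.2 (add F ((not not Q iff not R) implies not S), T not ((not P implies R) implies not not T)):
        F ((not not Q iff not R) implies not S): α-rule — add T (not not Q iff not R), F not S.
        T not ((not P implies R) implies not not T): α-rule — add T (not P implies R), F not not T.
        F not not T: drop double negation, giving F T.
        T (not not Q iff not R): β-rule — branch into T not not Q, T not R  //  F not not Q, F not R.
          branch 1.2.1 (add T not not Q, T not R):
            T not not Q: drop double negation, giving T Q.
            T (not P implies R): β-rule — branch into F not P  //  T R.
              branch 1.2.1.1 (add F not P):
                ○ open, literals {P=true, Q=true, R=false, S=true, T=false}.
              branch 1.2.1.2 (add T R):
                × closes — contains both R and not R.
          branch 1.2.2 (add F not not Q, F not R):
            F not not Q: drop double negation, giving F Q.
            T (not P implies R): β-rule — branch into F not P  //  T R.
              branch 1.2.2.1 (add F not P):
                ○ open, literals {P=true, Q=false, R=true, S=true, T=false}.
              branch 1.2.2.2 (add T R):
                ○ open, literals {Q=false, R=true, S=true, T=false}.
  branch 2 (add T not Q):
    ○ open, literals {Q=false}.
2 branches closed, 9 open.
Each open branch fixes some atoms; the unmentioned ones are free. Counting distinct full assignments: branch {P=false, Q=false, R=false} (T, S, U) contributes 8 new; branch {Q=true, R=true, T=true} (P, S, U) contributes 8 new; branch {Q=false, R=false, T=true} (P, S, U) contributes 4 new; branch {P=false, R=false, S=false} (Q, T, U) contributes 4 new; branch {S=false, T=true} (Q, P, R, U) contributes 6 new; branch {P=true, Q=true, R=false, S=true, T=false} (U) contributes 2 new; branch {P=true, Q=false, R=true, S=true, T=false} (U) contributes 2 new; branch {Q=false, R=true, S=true, T=false} (P, U) contributes 2 new; branch {Q=false} (P, R, T, S, U) contributes 12 new. Total: 48.

48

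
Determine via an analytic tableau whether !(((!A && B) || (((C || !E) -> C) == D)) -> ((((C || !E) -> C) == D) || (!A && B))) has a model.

Unsatisfiable

Initial set: {!(((!A && B) || (((C || !E) -> C) == D)) -> ((((C || !E) -> C) == D) || (!A && B)))}.
!(((!A && B) || (((C || !E) -> C) == D)) -> ((((C || !E) -> C) == D) || (!A && B))): α-rule — add ((!A && B) || (((C || !E) -> C) == D)), !((((C || !E) -> C) == D) || (!A && B)).
!((((C || !E) -> C) == D) || (!A && B)): α-rule — add !(((C || !E) -> C) == D), !(!A && B).
((!A && B) || (((C || !E) -> C) == D)): β-rule — branch into (!A && B)  //  (((C || !E) -> C) == D).
  branch 1 (add (!A && B)):
    (!A && B): α-rule — add !A, B.
    !(((C || !E) -> C) == D): β-rule — branch into ((C || !E) -> C), !D  //  !((C || !E) -> C), D.
      branch 1.1 (add ((C || !E) -> C), !D):
        !(!A && B): β-rule — branch into !!A  //  !B.
          branch 1.1.1 (add !!A):
            × closes — contains both A and !A.
          branch 1.1.2 (add !B):
            × closes — contains both B and !B.
      branch 1.2 (add !((C || !E) -> C), D):
        !((C || !E) -> C): α-rule — add (C || !E), !C.
        !(!A && B): β-rule — branch into !!A  //  !B.
          branch 1.2.1 (add !!A):
            × closes — contains both A and !A.
          branch 1.2.2 (add !B):
            × closes — contains both B and !B.
  branch 2 (add (((C || !E) -> C) == D)):
    !(((C || !E) -> C) == D): β-rule — branch into ((C || !E) -> C), !D  //  !((C || !E) -> C), D.
      branch 2.1 (add ((C || !E) -> C), !D):
        !(!A && B): β-rule — branch into !!A  //  !B.
          branch 2.1.1 (add !!A):
            (((C || !E) -> C) == D): β-rule — branch into ((C || !E) -> C), D  //  !((C || !E) -> C), !D.
              branch 2.1.1.1 (add ((C || !E) -> C), D):
                × closes — contains both D and !D.
              branch 2.1.1.2 (add !((C || !E) -> C), !D):
                !((C || !E) -> C): α-rule — add (C || !E), !C.
                ((C || !E) -> C): β-rule — branch into !(C || !E)  //  C.
                  branch 2.1.1.2.1 (add !(C || !E)):
                    !(C || !E): α-rule — add !C, !!E.
                    (C || !E): β-rule — branch into C  //  !E.
                      branch 2.1.1.2.1.1 (add C):
                        × closes — contains both C and !C.
                      branch 2.1.1.2.1.2 (add !E):
                        × closes — contains both E and !E.
                  branch 2.1.1.2.2 (add C):
                    × closes — contains both C and !C.
          branch 2.1.2 (add !B):
            (((C || !E) -> C) == D): β-rule — branch into ((C || !E) -> C), D  //  !((C || !E) -> C), !D.
              branch 2.1.2.1 (add ((C || !E) -> C), D):
                × closes — contains both D and !D.
              branch 2.1.2.2 (add !((C || !E) -> C), !D):
                !((C || !E) -> C): α-rule — add (C || !E), !C.
                ((C || !E) -> C): β-rule — branch into !(C || !E)  //  C.
                  branch 2.1.2.2.1 (add !(C || !E)):
                    !(C || !E): α-rule — add !C, !!E.
                    (C || !E): β-rule — branch into C  //  !E.
                      branch 2.1.2.2.1.1 (add C):
                        × closes — contains both C and !C.
                      branch 2.1.2.2.1.2 (add !E):
                        × closes — contains both E and !E.
                  branch 2.1.2.2.2 (add C):
                    × closes — contains both C and !C.
      branch 2.2 (add !((C || !E) -> C), D):
        !((C || !E) -> C): α-rule — add (C || !E), !C.
        !(!A && B): β-rule — branch into !!A  //  !B.
          branch 2.2.1 (add !!A):
            (((C || !E) -> C) == D): β-rule — branch into ((C || !E) -> C), D  //  !((C || !E) -> C), !D.
              branch 2.2.1.1 (add ((C || !E) -> C), D):
                (C || !E): β-rule — branch into C  //  !E.
                  branch 2.2.1.1.1 (add C):
                    × closes — contains both C and !C.
                  branch 2.2.1.1.2 (add !E):
                    ((C || !E) -> C): β-rule — branch into !(C || !E)  //  C.
                      branch 2.2.1.1.2.1 (add !(C || !E)):
                        !(C || !E): α-rule — add !C, !!E.
                        × closes — contains both E and !E.
                      branch 2.2.1.1.2.2 (add C):
                        × closes — contains both C and !C.
              branch 2.2.1.2 (add !((C || !E) -> C), !D):
                × closes — contains both D and !D.
          branch 2.2.2 (add !B):
            (((C || !E) -> C) == D): β-rule — branch into ((C || !E) -> C), D  //  !((C || !E) -> C), !D.
              branch 2.2.2.1 (add ((C || !E) -> C), D):
                (C || !E): β-rule — branch into C  //  !E.
                  branch 2.2.2.1.1 (add C):
                    × closes — contains both C and !C.
                  branch 2.2.2.1.2 (add !E):
                    ((C || !E) -> C): β-rule — branch into !(C || !E)  //  C.
                      branch 2.2.2.1.2.1 (add !(C || !E)):
                        !(C || !E): α-rule — add !C, !!E.
                        × closes — contains both E and !E.
                      branch 2.2.2.1.2.2 (add C):
                        × closes — contains both C and !C.
              branch 2.2.2.2 (add !((C || !E) -> C), !D):
                × closes — contains both D and !D.
All 20 branches close.
Every branch closed; the formula is unsatisfiable.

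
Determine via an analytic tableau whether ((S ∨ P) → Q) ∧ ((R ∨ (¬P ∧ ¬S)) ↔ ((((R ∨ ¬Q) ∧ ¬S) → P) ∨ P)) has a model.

Initial set: {(((S ∨ P) → Q) ∧ ((R ∨ (¬P ∧ ¬S)) ↔ ((((R ∨ ¬Q) ∧ ¬S) → P) ∨ P)))}.
(((S ∨ P) → Q) ∧ ((R ∨ (¬P ∧ ¬S)) ↔ ((((R ∨ ¬Q) ∧ ¬S) → P) ∨ P))): α-rule — add ((S ∨ P) → Q), ((R ∨ (¬P ∧ ¬S)) ↔ ((((R ∨ ¬Q) ∧ ¬S) → P) ∨ P)).
((S ∨ P) → Q): β-rule — branch into ¬(S ∨ P)  //  Q.
  branch 1 (add ¬(S ∨ P)):
    ¬(S ∨ P): α-rule — add ¬S, ¬P.
    ((R ∨ (¬P ∧ ¬S)) ↔ ((((R ∨ ¬Q) ∧ ¬S) → P) ∨ P)): β-rule — branch into (R ∨ (¬P ∧ ¬S)), ((((R ∨ ¬Q) ∧ ¬S) → P) ∨ P)  //  ¬(R ∨ (¬P ∧ ¬S)), ¬((((R ∨ ¬Q) ∧ ¬S) → P) ∨ P).
      branch 1.1 (add (R ∨ (¬P ∧ ¬S)), ((((R ∨ ¬Q) ∧ ¬S) → P) ∨ P)):
        (R ∨ (¬P ∧ ¬S)): β-rule — branch into R  //  (¬P ∧ ¬S).
          branch 1.1.1 (add R):
            ((((R ∨ ¬Q) ∧ ¬S) → P) ∨ P): β-rule — branch into (((R ∨ ¬Q) ∧ ¬S) → P)  //  P.
              branch 1.1.1.1 (add (((R ∨ ¬Q) ∧ ¬S) → P)):
                (((R ∨ ¬Q) ∧ ¬S) → P): β-rule — branch into ¬((R ∨ ¬Q) ∧ ¬S)  //  P.
                  branch 1.1.1.1.1 (add ¬((R ∨ ¬Q) ∧ ¬S)):
                    ¬((R ∨ ¬Q) ∧ ¬S): β-rule — branch into ¬(R ∨ ¬Q)  //  ¬¬S.
                      branch 1.1.1.1.1.1 (add ¬(R ∨ ¬Q)):
                        ¬(R ∨ ¬Q): α-rule — add ¬R, ¬¬Q.
                        × closes — contains both R and ¬R.
                      branch 1.1.1.1.1.2 (add ¬¬S):
                        × closes — contains both S and ¬S.
                  branch 1.1.1.1.2 (add P):
                    × closes — contains both P and ¬P.
              branch 1.1.1.2 (add P):
                × closes — contains both P and ¬P.
          branch 1.1.2 (add (¬P ∧ ¬S)):
            (¬P ∧ ¬S): α-rule — add ¬P, ¬S.
            ((((R ∨ ¬Q) ∧ ¬S) → P) ∨ P): β-rule — branch into (((R ∨ ¬Q) ∧ ¬S) → P)  //  P.
              branch 1.1.2.1 (add (((R ∨ ¬Q) ∧ ¬S) → P)):
                (((R ∨ ¬Q) ∧ ¬S) → P): β-rule — branch into ¬((R ∨ ¬Q) ∧ ¬S)  //  P.
                  branch 1.1.2.1.1 (add ¬((R ∨ ¬Q) ∧ ¬S)):
                    ¬((R ∨ ¬Q) ∧ ¬S): β-rule — branch into ¬(R ∨ ¬Q)  //  ¬¬S.
                      branch 1.1.2.1.1.1 (add ¬(R ∨ ¬Q)):
                        ¬(R ∨ ¬Q): α-rule — add ¬R, ¬¬Q.
                        ○ open, literals {P=F, Q=T, R=F, S=F}.
                      branch 1.1.2.1.1.2 (add ¬¬S):
                        × closes — contains both S and ¬S.
                  branch 1.1.2.1.2 (add P):
                    × closes — contains both P and ¬P.
              branch 1.1.2.2 (add P):
                × closes — contains both P and ¬P.
      branch 1.2 (add ¬(R ∨ (¬P ∧ ¬S)), ¬((((R ∨ ¬Q) ∧ ¬S) → P) ∨ P)):
        ¬(R ∨ (¬P ∧ ¬S)): α-rule — add ¬R, ¬(¬P ∧ ¬S).
        ¬((((R ∨ ¬Q) ∧ ¬S) → P) ∨ P): α-rule — add ¬(((R ∨ ¬Q) ∧ ¬S) → P), ¬P.
        ¬(((R ∨ ¬Q) ∧ ¬S) → P): α-rule — add ((R ∨ ¬Q) ∧ ¬S), ¬P.
        ((R ∨ ¬Q) ∧ ¬S): α-rule — add (R ∨ ¬Q), ¬S.
        ¬(¬P ∧ ¬S): β-rule — branch into ¬¬P  //  ¬¬S.
          branch 1.2.1 (add ¬¬P):
            × closes — contains both P and ¬P.
          branch 1.2.2 (add ¬¬S):
            × closes — contains both S and ¬S.
  branch 2 (add Q):
    ((R ∨ (¬P ∧ ¬S)) ↔ ((((R ∨ ¬Q) ∧ ¬S) → P) ∨ P)): β-rule — branch into (R ∨ (¬P ∧ ¬S)), ((((R ∨ ¬Q) ∧ ¬S) → P) ∨ P)  //  ¬(R ∨ (¬P ∧ ¬S)), ¬((((R ∨ ¬Q) ∧ ¬S) → P) ∨ P).
      branch 2.1 (add (R ∨ (¬P ∧ ¬S)), ((((R ∨ ¬Q) ∧ ¬S) → P) ∨ P)):
        (R ∨ (¬P ∧ ¬S)): β-rule — branch into R  //  (¬P ∧ ¬S).
          branch 2.1.1 (add R):
            ((((R ∨ ¬Q) ∧ ¬S) → P) ∨ P): β-rule — branch into (((R ∨ ¬Q) ∧ ¬S) → P)  //  P.
              branch 2.1.1.1 (add (((R ∨ ¬Q) ∧ ¬S) → P)):
                (((R ∨ ¬Q) ∧ ¬S) → P): β-rule — branch into ¬((R ∨ ¬Q) ∧ ¬S)  //  P.
                  branch 2.1.1.1.1 (add ¬((R ∨ ¬Q) ∧ ¬S)):
                    ¬((R ∨ ¬Q) ∧ ¬S): β-rule — branch into ¬(R ∨ ¬Q)  //  ¬¬S.
                      branch 2.1.1.1.1.1 (add ¬(R ∨ ¬Q)):
                        ¬(R ∨ ¬Q): α-rule — add ¬R, ¬¬Q.
                        × closes — contains both R and ¬R.
                      branch 2.1.1.1.1.2 (add ¬¬S):
                        ○ open, literals {Q=T, R=T, S=T}.
                  branch 2.1.1.1.2 (add P):
                    ○ open, literals {P=T, Q=T, R=T}.
              branch 2.1.1.2 (add P):
                ○ open, literals {P=T, Q=T, R=T}.
          branch 2.1.2 (add (¬P ∧ ¬S)):
            (¬P ∧ ¬S): α-rule — add ¬P, ¬S.
            ((((R ∨ ¬Q) ∧ ¬S) → P) ∨ P): β-rule — branch into (((R ∨ ¬Q) ∧ ¬S) → P)  //  P.
              branch 2.1.2.1 (add (((R ∨ ¬Q) ∧ ¬S) → P)):
                (((R ∨ ¬Q) ∧ ¬S) → P): β-rule — branch into ¬((R ∨ ¬Q) ∧ ¬S)  //  P.
                  branch 2.1.2.1.1 (add ¬((R ∨ ¬Q) ∧ ¬S)):
                    ¬((R ∨ ¬Q) ∧ ¬S): β-rule — branch into ¬(R ∨ ¬Q)  //  ¬¬S.
                      branch 2.1.2.1.1.1 (add ¬(R ∨ ¬Q)):
                        ¬(R ∨ ¬Q): α-rule — add ¬R, ¬¬Q.
                        ○ open, literals {P=F, Q=T, R=F, S=F}.
                      branch 2.1.2.1.1.2 (add ¬¬S):
                        × closes — contains both S and ¬S.
                  branch 2.1.2.1.2 (add P):
                    × closes — contains both P and ¬P.
              branch 2.1.2.2 (add P):
                × closes — contains both P and ¬P.
      branch 2.2 (add ¬(R ∨ (¬P ∧ ¬S)), ¬((((R ∨ ¬Q) ∧ ¬S) → P) ∨ P)):
        ¬(R ∨ (¬P ∧ ¬S)): α-rule — add ¬R, ¬(¬P ∧ ¬S).
        ¬((((R ∨ ¬Q) ∧ ¬S) → P) ∨ P): α-rule — add ¬(((R ∨ ¬Q) ∧ ¬S) → P), ¬P.
        ¬(((R ∨ ¬Q) ∧ ¬S) → P): α-rule — add ((R ∨ ¬Q) ∧ ¬S), ¬P.
        ((R ∨ ¬Q) ∧ ¬S): α-rule — add (R ∨ ¬Q), ¬S.
        ¬(¬P ∧ ¬S): β-rule — branch into ¬¬P  //  ¬¬S.
          branch 2.2.1 (add ¬¬P):
            × closes — contains both P and ¬P.
          branch 2.2.2 (add ¬¬S):
            × closes — contains both S and ¬S.
15 branches closed, 5 open.
An open branch gives a satisfying assignment: P=F, Q=T, R=F, S=F.

Satisfiable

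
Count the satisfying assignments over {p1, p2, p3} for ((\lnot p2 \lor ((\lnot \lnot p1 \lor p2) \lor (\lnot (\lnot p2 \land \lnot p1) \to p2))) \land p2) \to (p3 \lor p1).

7

Initial set: {T (((\lnot p2 \lor ((\lnot \lnot p1 \lor p2) \lor (\lnot (\lnot p2 \land \lnot p1) \to p2))) \land p2) \to (p3 \lor p1))}.
T (((\lnot p2 \lor ((\lnot \lnot p1 \lor p2) \lor (\lnot (\lnot p2 \land \lnot p1) \to p2))) \land p2) \to (p3 \lor p1)): β-rule — branch into F ((\lnot p2 \lor ((\lnot \lnot p1 \lor p2) \lor (\lnot (\lnot p2 \land \lnot p1) \to p2))) \land p2)  //  T (p3 \lor p1).
  branch 1 (add F ((\lnot p2 \lor ((\lnot \lnot p1 \lor p2) \lor (\lnot (\lnot p2 \land \lnot p1) \to p2))) \land p2)):
    F ((\lnot p2 \lor ((\lnot \lnot p1 \lor p2) \lor (\lnot (\lnot p2 \land \lnot p1) \to p2))) \land p2): β-rule — branch into F (\lnot p2 \lor ((\lnot \lnot p1 \lor p2) \lor (\lnot (\lnot p2 \land \lnot p1) \to p2)))  //  F p2.
      branch 1.1 (add F (\lnot p2 \lor ((\lnot \lnot p1 \lor p2) \lor (\lnot (\lnot p2 \land \lnot p1) \to p2)))):
        F (\lnot p2 \lor ((\lnot \lnot p1 \lor p2) \lor (\lnot (\lnot p2 \land \lnot p1) \to p2))): α-rule — add F \lnot p2, F ((\lnot \lnot p1 \lor p2) \lor (\lnot (\lnot p2 \land \lnot p1) \to p2)).
        F ((\lnot \lnot p1 \lor p2) \lor (\lnot (\lnot p2 \land \lnot p1) \to p2)): α-rule — add F (\lnot \lnot p1 \lor p2), F (\lnot (\lnot p2 \land \lnot p1) \to p2).
        F (\lnot \lnot p1 \lor p2): α-rule — add F \lnot \lnot p1, F p2.
        × closes — contains both p2 and \lnot p2.
      branch 1.2 (add F p2):
        ○ open, literals {p2=F}.
  branch 2 (add T (p3 \lor p1)):
    T (p3 \lor p1): β-rule — branch into T p3  //  T p1.
      branch 2.1 (add T p3):
        ○ open, literals {p3=T}.
      branch 2.2 (add T p1):
        ○ open, literals {p1=T}.
1 branch closed, 3 open.
Each open branch fixes some atoms; the unmentioned ones are free. Counting distinct full assignments: branch {p2=F} (p1, p3) contributes 4 new; branch {p3=T} (p1, p2) contributes 2 new; branch {p1=T} (p2, p3) contributes 1 new. Total: 7.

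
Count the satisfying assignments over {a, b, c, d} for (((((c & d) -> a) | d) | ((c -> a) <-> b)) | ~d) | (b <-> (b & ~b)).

16

Initial set: {((((((c & d) -> a) | d) | ((c -> a) <-> b)) | ~d) | (b <-> (b & ~b)))}.
((((((c & d) -> a) | d) | ((c -> a) <-> b)) | ~d) | (b <-> (b & ~b))): β-rule — branch into (((((c & d) -> a) | d) | ((c -> a) <-> b)) | ~d)  //  (b <-> (b & ~b)).
  branch 1 (add (((((c & d) -> a) | d) | ((c -> a) <-> b)) | ~d)):
    (((((c & d) -> a) | d) | ((c -> a) <-> b)) | ~d): β-rule — branch into ((((c & d) -> a) | d) | ((c -> a) <-> b))  //  ~d.
      branch 1.1 (add ((((c & d) -> a) | d) | ((c -> a) <-> b))):
        ((((c & d) -> a) | d) | ((c -> a) <-> b)): β-rule — branch into (((c & d) -> a) | d)  //  ((c -> a) <-> b).
          branch 1.1.1 (add (((c & d) -> a) | d)):
            (((c & d) -> a) | d): β-rule — branch into ((c & d) -> a)  //  d.
              branch 1.1.1.1 (add ((c & d) -> a)):
                ((c & d) -> a): β-rule — branch into ~(c & d)  //  a.
                  branch 1.1.1.1.1 (add ~(c & d)):
                    ~(c & d): β-rule — branch into ~c  //  ~d.
                      branch 1.1.1.1.1.1 (add ~c):
                        ○ open, literals {c=0}.
                      branch 1.1.1.1.1.2 (add ~d):
                        ○ open, literals {d=0}.
                  branch 1.1.1.1.2 (add a):
                    ○ open, literals {a=1}.
              branch 1.1.1.2 (add d):
                ○ open, literals {d=1}.
          branch 1.1.2 (add ((c -> a) <-> b)):
            ((c -> a) <-> b): β-rule — branch into (c -> a), b  //  ~(c -> a), ~b.
              branch 1.1.2.1 (add (c -> a), b):
                (c -> a): β-rule — branch into ~c  //  a.
                  branch 1.1.2.1.1 (add ~c):
                    ○ open, literals {b=1, c=0}.
                  branch 1.1.2.1.2 (add a):
                    ○ open, literals {a=1, b=1}.
              branch 1.1.2.2 (add ~(c -> a), ~b):
                ~(c -> a): α-rule — add c, ~a.
                ○ open, literals {a=0, b=0, c=1}.
      branch 1.2 (add ~d):
        ○ open, literals {d=0}.
  branch 2 (add (b <-> (b & ~b))):
    (b <-> (b & ~b)): β-rule — branch into b, (b & ~b)  //  ~b, ~(b & ~b).
      branch 2.1 (add b, (b & ~b)):
        (b & ~b): α-rule — add b, ~b.
        × closes — contains both b and ~b.
      branch 2.2 (add ~b, ~(b & ~b)):
        ~(b & ~b): β-rule — branch into ~b  //  ~~b.
          branch 2.2.1 (add ~b):
            ○ open, literals {b=0}.
          branch 2.2.2 (add ~~b):
            × closes — contains both b and ~b.
2 branches closed, 9 open.
Each open branch fixes some atoms; the unmentioned ones are free. Counting distinct full assignments: branch {c=0} (a, b, d) contributes 8 new; branch {d=0} (a, b, c) contributes 4 new; branch {a=1} (b, c, d) contributes 2 new; branch {d=1} (a, b, c) contributes 2 new; branch {b=1, c=0} (a, d) contributes 0 new; branch {a=1, b=1} (c, d) contributes 0 new; branch {a=0, b=0, c=1} (d) contributes 0 new; branch {d=0} (a, b, c) contributes 0 new; branch {b=0} (a, c, d) contributes 0 new. Total: 16.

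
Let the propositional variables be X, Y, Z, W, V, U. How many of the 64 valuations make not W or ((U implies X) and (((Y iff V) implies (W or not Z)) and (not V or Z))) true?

Initial set: {T (not W or ((U implies X) and (((Y iff V) implies (W or not Z)) and (not V or Z))))}.
T (not W or ((U implies X) and (((Y iff V) implies (W or not Z)) and (not V or Z)))): β-rule — branch into T not W  //  T ((U implies X) and (((Y iff V) implies (W or not Z)) and (not V or Z))).
  branch 1 (add T not W):
    ○ open, literals {W=0}.
  branch 2 (add T ((U implies X) and (((Y iff V) implies (W or not Z)) and (not V or Z)))):
    T ((U implies X) and (((Y iff V) implies (W or not Z)) and (not V or Z))): α-rule — add T (U implies X), T (((Y iff V) implies (W or not Z)) and (not V or Z)).
    T (((Y iff V) implies (W or not Z)) and (not V or Z)): α-rule — add T ((Y iff V) implies (W or not Z)), T (not V or Z).
    T (U implies X): β-rule — branch into F U  //  T X.
      branch 2.1 (add F U):
        T ((Y iff V) implies (W or not Z)): β-rule — branch into F (Y iff V)  //  T (W or not Z).
          branch 2.1.1 (add F (Y iff V)):
            T (not V or Z): β-rule — branch into T not V  //  T Z.
              branch 2.1.1.1 (add T not V):
                F (Y iff V): β-rule — branch into T Y, F V  //  F Y, T V.
                  branch 2.1.1.1.1 (add T Y, F V):
                    ○ open, literals {U=0, V=0, Y=1}.
                  branch 2.1.1.1.2 (add F Y, T V):
                    × closes — contains both V and not V.
              branch 2.1.1.2 (add T Z):
                F (Y iff V): β-rule — branch into T Y, F V  //  F Y, T V.
                  branch 2.1.1.2.1 (add T Y, F V):
                    ○ open, literals {U=0, V=0, Y=1, Z=1}.
                  branch 2.1.1.2.2 (add F Y, T V):
                    ○ open, literals {U=0, V=1, Y=0, Z=1}.
          branch 2.1.2 (add T (W or not Z)):
            T (not V or Z): β-rule — branch into T not V  //  T Z.
              branch 2.1.2.1 (add T not V):
                T (W or not Z): β-rule — branch into T W  //  T not Z.
                  branch 2.1.2.1.1 (add T W):
                    ○ open, literals {U=0, V=0, W=1}.
                  branch 2.1.2.1.2 (add T not Z):
                    ○ open, literals {U=0, V=0, Z=0}.
              branch 2.1.2.2 (add T Z):
                T (W or not Z): β-rule — branch into T W  //  T not Z.
                  branch 2.1.2.2.1 (add T W):
                    ○ open, literals {U=0, W=1, Z=1}.
                  branch 2.1.2.2.2 (add T not Z):
                    × closes — contains both Z and not Z.
      branch 2.2 (add T X):
        T ((Y iff V) implies (W or not Z)): β-rule — branch into F (Y iff V)  //  T (W or not Z).
          branch 2.2.1 (add F (Y iff V)):
            T (not V or Z): β-rule — branch into T not V  //  T Z.
              branch 2.2.1.1 (add T not V):
                F (Y iff V): β-rule — branch into T Y, F V  //  F Y, T V.
                  branch 2.2.1.1.1 (add T Y, F V):
                    ○ open, literals {V=0, X=1, Y=1}.
                  branch 2.2.1.1.2 (add F Y, T V):
                    × closes — contains both V and not V.
              branch 2.2.1.2 (add T Z):
                F (Y iff V): β-rule — branch into T Y, F V  //  F Y, T V.
                  branch 2.2.1.2.1 (add T Y, F V):
                    ○ open, literals {V=0, X=1, Y=1, Z=1}.
                  branch 2.2.1.2.2 (add F Y, T V):
                    ○ open, literals {V=1, X=1, Y=0, Z=1}.
          branch 2.2.2 (add T (W or not Z)):
            T (not V or Z): β-rule — branch into T not V  //  T Z.
              branch 2.2.2.1 (add T not V):
                T (W or not Z): β-rule — branch into T W  //  T not Z.
                  branch 2.2.2.1.1 (add T W):
                    ○ open, literals {V=0, W=1, X=1}.
                  branch 2.2.2.1.2 (add T not Z):
                    ○ open, literals {V=0, X=1, Z=0}.
              branch 2.2.2.2 (add T Z):
                T (W or not Z): β-rule — branch into T W  //  T not Z.
                  branch 2.2.2.2.1 (add T W):
                    ○ open, literals {W=1, X=1, Z=1}.
                  branch 2.2.2.2.2 (add T not Z):
                    × closes — contains both Z and not Z.
4 branches closed, 13 open.
Each open branch fixes some atoms; the unmentioned ones are free. Counting distinct full assignments: branch {W=0} (X, Y, Z, V, U) contributes 32 new; branch {U=0, V=0, Y=1} (X, Z, W) contributes 4 new; branch {U=0, V=0, Y=1, Z=1} (X, W) contributes 0 new; branch {U=0, V=1, Y=0, Z=1} (X, W) contributes 2 new; branch {U=0, V=0, W=1} (X, Y, Z) contributes 4 new; branch {U=0, V=0, Z=0} (X, Y, W) contributes 0 new; branch {U=0, W=1, Z=1} (X, Y, V) contributes 2 new; branch {V=0, X=1, Y=1} (Z, W, U) contributes 2 new; branch {V=0, X=1, Y=1, Z=1} (W, U) contributes 0 new; branch {V=1, X=1, Y=0, Z=1} (W, U) contributes 1 new; branch {V=0, W=1, X=1} (Y, Z, U) contributes 2 new; branch {V=0, X=1, Z=0} (Y, W, U) contributes 0 new; branch {W=1, X=1, Z=1} (Y, V, U) contributes 1 new. Total: 50.

50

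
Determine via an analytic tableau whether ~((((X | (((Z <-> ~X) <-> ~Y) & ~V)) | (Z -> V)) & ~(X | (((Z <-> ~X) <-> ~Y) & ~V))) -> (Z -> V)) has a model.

Initial set: {~((((X | (((Z <-> ~X) <-> ~Y) & ~V)) | (Z -> V)) & ~(X | (((Z <-> ~X) <-> ~Y) & ~V))) -> (Z -> V))}.
~((((X | (((Z <-> ~X) <-> ~Y) & ~V)) | (Z -> V)) & ~(X | (((Z <-> ~X) <-> ~Y) & ~V))) -> (Z -> V)): α-rule — add (((X | (((Z <-> ~X) <-> ~Y) & ~V)) | (Z -> V)) & ~(X | (((Z <-> ~X) <-> ~Y) & ~V))), ~(Z -> V).
(((X | (((Z <-> ~X) <-> ~Y) & ~V)) | (Z -> V)) & ~(X | (((Z <-> ~X) <-> ~Y) & ~V))): α-rule — add ((X | (((Z <-> ~X) <-> ~Y) & ~V)) | (Z -> V)), ~(X | (((Z <-> ~X) <-> ~Y) & ~V)).
~(Z -> V): α-rule — add Z, ~V.
~(X | (((Z <-> ~X) <-> ~Y) & ~V)): α-rule — add ~X, ~(((Z <-> ~X) <-> ~Y) & ~V).
((X | (((Z <-> ~X) <-> ~Y) & ~V)) | (Z -> V)): β-rule — branch into (X | (((Z <-> ~X) <-> ~Y) & ~V))  //  (Z -> V).
  branch 1 (add (X | (((Z <-> ~X) <-> ~Y) & ~V))):
    ~(((Z <-> ~X) <-> ~Y) & ~V): β-rule — branch into ~((Z <-> ~X) <-> ~Y)  //  ~~V.
      branch 1.1 (add ~((Z <-> ~X) <-> ~Y)):
        (X | (((Z <-> ~X) <-> ~Y) & ~V)): β-rule — branch into X  //  (((Z <-> ~X) <-> ~Y) & ~V).
          branch 1.1.1 (add X):
            × closes — contains both X and ~X.
          branch 1.1.2 (add (((Z <-> ~X) <-> ~Y) & ~V)):
            (((Z <-> ~X) <-> ~Y) & ~V): α-rule — add ((Z <-> ~X) <-> ~Y), ~V.
            ~((Z <-> ~X) <-> ~Y): β-rule — branch into (Z <-> ~X), ~~Y  //  ~(Z <-> ~X), ~Y.
              branch 1.1.2.1 (add (Z <-> ~X), ~~Y):
                ((Z <-> ~X) <-> ~Y): β-rule — branch into (Z <-> ~X), ~Y  //  ~(Z <-> ~X), ~~Y.
                  branch 1.1.2.1.1 (add (Z <-> ~X), ~Y):
                    × closes — contains both Y and ~Y.
                  branch 1.1.2.1.2 (add ~(Z <-> ~X), ~~Y):
                    (Z <-> ~X): β-rule — branch into Z, ~X  //  ~Z, ~~X.
                      branch 1.1.2.1.2.1 (add Z, ~X):
                        ~(Z <-> ~X): β-rule — branch into Z, ~~X  //  ~Z, ~X.
                          branch 1.1.2.1.2.1.1 (add Z, ~~X):
                            × closes — contains both X and ~X.
                          branch 1.1.2.1.2.1.2 (add ~Z, ~X):
                            × closes — contains both Z and ~Z.
                      branch 1.1.2.1.2.2 (add ~Z, ~~X):
                        × closes — contains both Z and ~Z.
              branch 1.1.2.2 (add ~(Z <-> ~X), ~Y):
                ((Z <-> ~X) <-> ~Y): β-rule — branch into (Z <-> ~X), ~Y  //  ~(Z <-> ~X), ~~Y.
                  branch 1.1.2.2.1 (add (Z <-> ~X), ~Y):
                    ~(Z <-> ~X): β-rule — branch into Z, ~~X  //  ~Z, ~X.
                      branch 1.1.2.2.1.1 (add Z, ~~X):
                        × closes — contains both X and ~X.
                      branch 1.1.2.2.1.2 (add ~Z, ~X):
                        × closes — contains both Z and ~Z.
                  branch 1.1.2.2.2 (add ~(Z <-> ~X), ~~Y):
                    × closes — contains both Y and ~Y.
      branch 1.2 (add ~~V):
        × closes — contains both V and ~V.
  branch 2 (add (Z -> V)):
    ~(((Z <-> ~X) <-> ~Y) & ~V): β-rule — branch into ~((Z <-> ~X) <-> ~Y)  //  ~~V.
      branch 2.1 (add ~((Z <-> ~X) <-> ~Y)):
        (Z -> V): β-rule — branch into ~Z  //  V.
          branch 2.1.1 (add ~Z):
            × closes — contains both Z and ~Z.
          branch 2.1.2 (add V):
            × closes — contains both V and ~V.
      branch 2.2 (add ~~V):
        × closes — contains both V and ~V.
All 12 branches close.
Every branch closed; the formula is unsatisfiable.

Unsatisfiable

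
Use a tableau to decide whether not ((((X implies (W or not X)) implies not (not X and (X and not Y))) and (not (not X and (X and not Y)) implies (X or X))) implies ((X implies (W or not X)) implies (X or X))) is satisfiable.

Unsatisfiable

Initial set: {not ((((X implies (W or not X)) implies not (not X and (X and not Y))) and (not (not X and (X and not Y)) implies (X or X))) implies ((X implies (W or not X)) implies (X or X)))}.
not ((((X implies (W or not X)) implies not (not X and (X and not Y))) and (not (not X and (X and not Y)) implies (X or X))) implies ((X implies (W or not X)) implies (X or X))): α-rule — add (((X implies (W or not X)) implies not (not X and (X and not Y))) and (not (not X and (X and not Y)) implies (X or X))), not ((X implies (W or not X)) implies (X or X)).
(((X implies (W or not X)) implies not (not X and (X and not Y))) and (not (not X and (X and not Y)) implies (X or X))): α-rule — add ((X implies (W or not X)) implies not (not X and (X and not Y))), (not (not X and (X and not Y)) implies (X or X)).
not ((X implies (W or not X)) implies (X or X)): α-rule — add (X implies (W or not X)), not (X or X).
not (X or X): α-rule — add not X, not X.
((X implies (W or not X)) implies not (not X and (X and not Y))): β-rule — branch into not (X implies (W or not X))  //  not (not X and (X and not Y)).
  branch 1 (add not (X implies (W or not X))):
    not (X implies (W or not X)): α-rule — add X, not (W or not X).
    × closes — contains both X and not X.
  branch 2 (add not (not X and (X and not Y))):
    (not (not X and (X and not Y)) implies (X or X)): β-rule — branch into not not (not X and (X and not Y))  //  (X or X).
      branch 2.1 (add not not (not X and (X and not Y))):
        not not (not X and (X and not Y)): α-rule — add not X, (X and not Y).
        (X and not Y): α-rule — add X, not Y.
        × closes — contains both X and not X.
      branch 2.2 (add (X or X)):
        (X implies (W or not X)): β-rule — branch into not X  //  (W or not X).
          branch 2.2.1 (add not X):
            not (not X and (X and not Y)): β-rule — branch into not not X  //  not (X and not Y).
              branch 2.2.1.1 (add not not X):
                × closes — contains both X and not X.
              branch 2.2.1.2 (add not (X and not Y)):
                (X or X): β-rule — branch into X  //  X.
                  branch 2.2.1.2.1 (add X):
                    × closes — contains both X and not X.
                  branch 2.2.1.2.2 (add X):
                    × closes — contains both X and not X.
          branch 2.2.2 (add (W or not X)):
            not (not X and (X and not Y)): β-rule — branch into not not X  //  not (X and not Y).
              branch 2.2.2.1 (add not not X):
                × closes — contains both X and not X.
              branch 2.2.2.2 (add not (X and not Y)):
                (X or X): β-rule — branch into X  //  X.
                  branch 2.2.2.2.1 (add X):
                    × closes — contains both X and not X.
                  branch 2.2.2.2.2 (add X):
                    × closes — contains both X and not X.
All 8 branches close.
Every branch closed; the formula is unsatisfiable.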